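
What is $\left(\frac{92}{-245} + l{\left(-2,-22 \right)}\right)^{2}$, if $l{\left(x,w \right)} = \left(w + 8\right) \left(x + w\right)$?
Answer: $\frac{6761443984}{60025} \approx 1.1264 \cdot 10^{5}$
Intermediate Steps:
$l{\left(x,w \right)} = \left(8 + w\right) \left(w + x\right)$
$\left(\frac{92}{-245} + l{\left(-2,-22 \right)}\right)^{2} = \left(\frac{92}{-245} + \left(\left(-22\right)^{2} + 8 \left(-22\right) + 8 \left(-2\right) - -44\right)\right)^{2} = \left(92 \left(- \frac{1}{245}\right) + \left(484 - 176 - 16 + 44\right)\right)^{2} = \left(- \frac{92}{245} + 336\right)^{2} = \left(\frac{82228}{245}\right)^{2} = \frac{6761443984}{60025}$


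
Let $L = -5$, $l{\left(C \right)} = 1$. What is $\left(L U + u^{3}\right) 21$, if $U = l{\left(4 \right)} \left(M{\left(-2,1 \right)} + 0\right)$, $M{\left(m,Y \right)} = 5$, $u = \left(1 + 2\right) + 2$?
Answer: $2100$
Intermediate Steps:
$u = 5$ ($u = 3 + 2 = 5$)
$U = 5$ ($U = 1 \left(5 + 0\right) = 1 \cdot 5 = 5$)
$\left(L U + u^{3}\right) 21 = \left(\left(-5\right) 5 + 5^{3}\right) 21 = \left(-25 + 125\right) 21 = 100 \cdot 21 = 2100$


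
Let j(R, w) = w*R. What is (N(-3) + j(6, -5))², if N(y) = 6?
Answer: 576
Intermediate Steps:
j(R, w) = R*w
(N(-3) + j(6, -5))² = (6 + 6*(-5))² = (6 - 30)² = (-24)² = 576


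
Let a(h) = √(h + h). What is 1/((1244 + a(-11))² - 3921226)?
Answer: -I/(2488*√22 + 2373712*I) ≈ -4.2127e-7 - 2.0711e-9*I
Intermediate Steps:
a(h) = √2*√h (a(h) = √(2*h) = √2*√h)
1/((1244 + a(-11))² - 3921226) = 1/((1244 + √2*√(-11))² - 3921226) = 1/((1244 + √2*(I*√11))² - 3921226) = 1/((1244 + I*√22)² - 3921226) = 1/(-3921226 + (1244 + I*√22)²)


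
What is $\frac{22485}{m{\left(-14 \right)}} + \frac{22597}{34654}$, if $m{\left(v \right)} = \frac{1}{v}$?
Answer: $- \frac{10908710063}{34654} \approx -3.1479 \cdot 10^{5}$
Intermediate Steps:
$\frac{22485}{m{\left(-14 \right)}} + \frac{22597}{34654} = \frac{22485}{\frac{1}{-14}} + \frac{22597}{34654} = \frac{22485}{- \frac{1}{14}} + 22597 \cdot \frac{1}{34654} = 22485 \left(-14\right) + \frac{22597}{34654} = -314790 + \frac{22597}{34654} = - \frac{10908710063}{34654}$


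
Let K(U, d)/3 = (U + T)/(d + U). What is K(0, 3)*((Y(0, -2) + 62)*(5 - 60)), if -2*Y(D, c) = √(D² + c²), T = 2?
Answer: -6710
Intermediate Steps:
Y(D, c) = -√(D² + c²)/2
K(U, d) = 3*(2 + U)/(U + d) (K(U, d) = 3*((U + 2)/(d + U)) = 3*((2 + U)/(U + d)) = 3*(2 + U)/(U + d))
K(0, 3)*((Y(0, -2) + 62)*(5 - 60)) = (3*(2 + 0)/(0 + 3))*((-√(0² + (-2)²)/2 + 62)*(5 - 60)) = (3*2/3)*((-√(0 + 4)/2 + 62)*(-55)) = (3*(⅓)*2)*((-√4/2 + 62)*(-55)) = 2*((-½*2 + 62)*(-55)) = 2*((-1 + 62)*(-55)) = 2*(61*(-55)) = 2*(-3355) = -6710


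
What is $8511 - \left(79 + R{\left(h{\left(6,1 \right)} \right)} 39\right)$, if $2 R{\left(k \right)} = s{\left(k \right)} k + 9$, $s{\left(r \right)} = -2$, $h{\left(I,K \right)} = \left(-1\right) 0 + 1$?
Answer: $\frac{16591}{2} \approx 8295.5$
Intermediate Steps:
$h{\left(I,K \right)} = 1$ ($h{\left(I,K \right)} = 0 + 1 = 1$)
$R{\left(k \right)} = \frac{9}{2} - k$ ($R{\left(k \right)} = \frac{- 2 k + 9}{2} = \frac{9 - 2 k}{2} = \frac{9}{2} - k$)
$8511 - \left(79 + R{\left(h{\left(6,1 \right)} \right)} 39\right) = 8511 - \left(79 + \left(\frac{9}{2} - 1\right) 39\right) = 8511 - \left(79 + \frac{7}{2} \cdot 39\right) = 8511 - \left(79 + \frac{273}{2}\right) = 8511 - \frac{431}{2} = \frac{16591}{2}$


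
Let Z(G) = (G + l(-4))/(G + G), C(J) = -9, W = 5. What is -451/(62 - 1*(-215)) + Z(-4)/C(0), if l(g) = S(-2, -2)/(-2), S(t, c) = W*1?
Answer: -68545/39888 ≈ -1.7184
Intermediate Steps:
S(t, c) = 5 (S(t, c) = 5*1 = 5)
l(g) = -5/2 (l(g) = 5/(-2) = 5*(-1/2) = -5/2)
Z(G) = (-5/2 + G)/(2*G) (Z(G) = (G - 5/2)/(G + G) = (-5/2 + G)/((2*G)) = (-5/2 + G)*(1/(2*G)) = (-5/2 + G)/(2*G))
-451/(62 - 1*(-215)) + Z(-4)/C(0) = -451/(62 - 1*(-215)) + ((1/4)*(-5 + 2*(-4))/(-4))/(-9) = -451/(62 + 215) + ((1/4)*(-1/4)*(-5 - 8))*(-1/9) = -451/277 + ((1/4)*(-1/4)*(-13))*(-1/9) = -451*1/277 + (13/16)*(-1/9) = -451/277 - 13/144 = -68545/39888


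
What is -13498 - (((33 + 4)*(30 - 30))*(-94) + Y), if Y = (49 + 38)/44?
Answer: -593999/44 ≈ -13500.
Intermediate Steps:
Y = 87/44 (Y = 87*(1/44) = 87/44 ≈ 1.9773)
-13498 - (((33 + 4)*(30 - 30))*(-94) + Y) = -13498 - (((33 + 4)*(30 - 30))*(-94) + 87/44) = -13498 - ((37*0)*(-94) + 87/44) = -13498 - (0*(-94) + 87/44) = -13498 - (0 + 87/44) = -13498 - 1*87/44 = -13498 - 87/44 = -593999/44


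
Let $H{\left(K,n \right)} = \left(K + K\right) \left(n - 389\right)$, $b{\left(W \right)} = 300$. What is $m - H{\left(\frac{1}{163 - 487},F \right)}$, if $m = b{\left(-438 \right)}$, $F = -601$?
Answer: $\frac{2645}{9} \approx 293.89$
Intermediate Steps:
$m = 300$
$H{\left(K,n \right)} = 2 K \left(-389 + n\right)$
$m - H{\left(\frac{1}{163 - 487},F \right)} = 300 - \frac{2 \left(-389 - 601\right)}{163 - 487} = 300 - 2 \frac{1}{-324} \left(-990\right) = 300 - 2 \left(- \frac{1}{324}\right) \left(-990\right) = 300 - \frac{55}{9} = \frac{2645}{9}$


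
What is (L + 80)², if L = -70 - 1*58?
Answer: 2304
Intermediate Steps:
L = -128 (L = -70 - 58 = -128)
(L + 80)² = (-128 + 80)² = (-48)² = 2304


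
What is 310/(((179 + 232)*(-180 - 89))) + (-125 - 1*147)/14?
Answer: -15038194/773913 ≈ -19.431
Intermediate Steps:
310/(((179 + 232)*(-180 - 89))) + (-125 - 1*147)/14 = 310/((411*(-269))) + (-125 - 147)*(1/14) = 310/(-110559) - 272*1/14 = 310*(-1/110559) - 136/7 = -310/110559 - 136/7 = -15038194/773913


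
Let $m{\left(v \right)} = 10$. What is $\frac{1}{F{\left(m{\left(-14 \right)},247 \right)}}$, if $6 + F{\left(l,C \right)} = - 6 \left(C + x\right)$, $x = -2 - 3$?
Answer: $- \frac{1}{1458} \approx -0.00068587$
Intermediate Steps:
$x = -5$ ($x = -2 - 3 = -5$)
$F{\left(l,C \right)} = 24 - 6 C$ ($F{\left(l,C \right)} = -6 - 6 \left(C - 5\right) = -6 - 6 \left(-5 + C\right) = -6 - \left(-30 + 6 C\right) = 24 - 6 C$)
$\frac{1}{F{\left(m{\left(-14 \right)},247 \right)}} = \frac{1}{24 - 1482} = \frac{1}{-1458} = - \frac{1}{1458}$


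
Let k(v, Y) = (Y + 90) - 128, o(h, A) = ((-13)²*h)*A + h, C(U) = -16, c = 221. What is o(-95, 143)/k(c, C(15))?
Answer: 382660/9 ≈ 42518.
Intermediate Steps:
o(h, A) = h + 169*A*h (o(h, A) = (169*h)*A + h = 169*A*h + h = h + 169*A*h)
k(v, Y) = -38 + Y (k(v, Y) = (90 + Y) - 128 = -38 + Y)
o(-95, 143)/k(c, C(15)) = (-95*(1 + 169*143))/(-38 - 16) = -95*(1 + 24167)/(-54) = -95*24168*(-1/54) = -2295960*(-1/54) = 382660/9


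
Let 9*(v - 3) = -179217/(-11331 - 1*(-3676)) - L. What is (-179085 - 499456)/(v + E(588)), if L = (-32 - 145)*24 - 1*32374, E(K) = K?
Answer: -46748082195/321237572 ≈ -145.52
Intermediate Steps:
L = -36622 (L = -177*24 - 32374 = -4248 - 32374 = -36622)
v = 280727312/68895 (v = 3 + (-179217/(-11331 - 1*(-3676)) - 1*(-36622))/9 = 3 + (-179217/(-11331 + 3676) + 36622)/9 = 3 + (-179217/(-7655) + 36622)/9 = 3 + (-179217*(-1/7655) + 36622)/9 = 3 + (179217/7655 + 36622)/9 = 3 + (⅑)*(280520627/7655) = 3 + 280520627/68895 = 280727312/68895 ≈ 4074.7)
(-179085 - 499456)/(v + E(588)) = (-179085 - 499456)/(280727312/68895 + 588) = -678541/321237572/68895 = -678541*68895/321237572 = -46748082195/321237572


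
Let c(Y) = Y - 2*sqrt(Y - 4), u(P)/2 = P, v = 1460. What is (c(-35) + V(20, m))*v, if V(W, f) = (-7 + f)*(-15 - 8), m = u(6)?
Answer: -219000 - 2920*I*sqrt(39) ≈ -2.19e+5 - 18235.0*I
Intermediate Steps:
u(P) = 2*P
m = 12 (m = 2*6 = 12)
V(W, f) = 161 - 23*f (V(W, f) = (-7 + f)*(-23) = 161 - 23*f)
c(Y) = Y - 2*sqrt(-4 + Y)
(c(-35) + V(20, m))*v = ((-35 - 2*sqrt(-4 - 35)) + (161 - 23*12))*1460 = ((-35 - 2*I*sqrt(39)) + (161 - 276))*1460 = ((-35 - 2*I*sqrt(39)) - 115)*1460 = (-150 - 2*I*sqrt(39))*1460 = -219000 - 2920*I*sqrt(39)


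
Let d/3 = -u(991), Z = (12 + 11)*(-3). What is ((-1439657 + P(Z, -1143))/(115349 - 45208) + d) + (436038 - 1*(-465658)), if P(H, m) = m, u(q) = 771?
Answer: 63082182203/70141 ≈ 8.9936e+5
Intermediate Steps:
Z = -69 (Z = 23*(-3) = -69)
d = -2313 (d = 3*(-1*771) = 3*(-771) = -2313)
((-1439657 + P(Z, -1143))/(115349 - 45208) + d) + (436038 - 1*(-465658)) = ((-1439657 - 1143)/(115349 - 45208) - 2313) + (436038 - 1*(-465658)) = (-1440800/70141 - 2313) + (436038 + 465658) = (-1440800*1/70141 - 2313) + 901696 = (-1440800/70141 - 2313) + 901696 = -163676933/70141 + 901696 = 63082182203/70141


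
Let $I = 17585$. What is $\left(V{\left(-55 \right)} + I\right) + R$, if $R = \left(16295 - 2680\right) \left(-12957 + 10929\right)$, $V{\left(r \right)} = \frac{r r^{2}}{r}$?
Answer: $-27590610$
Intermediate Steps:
$V{\left(r \right)} = r^{2}$ ($V{\left(r \right)} = \frac{r^{3}}{r} = r^{2}$)
$R = -27611220$ ($R = 13615 \left(-2028\right) = -27611220$)
$\left(V{\left(-55 \right)} + I\right) + R = \left(\left(-55\right)^{2} + 17585\right) - 27611220 = \left(3025 + 17585\right) - 27611220 = 20610 - 27611220 = -27590610$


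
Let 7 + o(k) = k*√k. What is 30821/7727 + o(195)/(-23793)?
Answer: 104768306/26264073 - 65*√195/7931 ≈ 3.8746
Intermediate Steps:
o(k) = -7 + k^(3/2) (o(k) = -7 + k*√k = -7 + k^(3/2))
30821/7727 + o(195)/(-23793) = 30821/7727 + (-7 + 195^(3/2))/(-23793) = 30821*(1/7727) + (-7 + 195*√195)*(-1/23793) = 30821/7727 + (1/3399 - 65*√195/7931) = 104768306/26264073 - 65*√195/7931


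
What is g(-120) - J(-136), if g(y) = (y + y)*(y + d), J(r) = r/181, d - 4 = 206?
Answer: -3909464/181 ≈ -21599.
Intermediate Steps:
d = 210 (d = 4 + 206 = 210)
J(r) = r/181 (J(r) = r*(1/181) = r/181)
g(y) = 2*y*(210 + y) (g(y) = (y + y)*(y + 210) = (2*y)*(210 + y) = 2*y*(210 + y))
g(-120) - J(-136) = 2*(-120)*(210 - 120) - (-136)/181 = 2*(-120)*90 - 1*(-136/181) = -21600 + 136/181 = -3909464/181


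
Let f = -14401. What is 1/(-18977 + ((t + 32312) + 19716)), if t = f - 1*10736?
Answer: 1/7914 ≈ 0.00012636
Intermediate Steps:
t = -25137 (t = -14401 - 1*10736 = -14401 - 10736 = -25137)
1/(-18977 + ((t + 32312) + 19716)) = 1/(-18977 + ((-25137 + 32312) + 19716)) = 1/(-18977 + (7175 + 19716)) = 1/(-18977 + 26891) = 1/7914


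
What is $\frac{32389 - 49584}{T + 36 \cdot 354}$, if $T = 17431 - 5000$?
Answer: $- \frac{181}{265} \approx -0.68302$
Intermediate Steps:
$T = 12431$ ($T = 17431 - 5000 = 12431$)
$\frac{32389 - 49584}{T + 36 \cdot 354} = \frac{32389 - 49584}{12431 + 36 \cdot 354} = - \frac{17195}{12431 + 12744} = - \frac{17195}{25175} = \left(-17195\right) \frac{1}{25175} = - \frac{181}{265}$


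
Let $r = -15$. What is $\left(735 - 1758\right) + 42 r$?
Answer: $-1653$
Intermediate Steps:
$\left(735 - 1758\right) + 42 r = \left(735 - 1758\right) + 42 \left(-15\right) = -1023 - 630 = -1653$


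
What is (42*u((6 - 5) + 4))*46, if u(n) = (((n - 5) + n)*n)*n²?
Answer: 1207500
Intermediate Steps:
u(n) = n³*(-5 + 2*n) (u(n) = (((-5 + n) + n)*n)*n² = ((-5 + 2*n)*n)*n² = (n*(-5 + 2*n))*n² = n³*(-5 + 2*n))
(42*u((6 - 5) + 4))*46 = (42*(((6 - 5) + 4)³*(-5 + 2*((6 - 5) + 4))))*46 = (42*((1 + 4)³*(-5 + 2*(1 + 4))))*46 = (42*(5³*(-5 + 2*5)))*46 = (42*(125*(-5 + 10)))*46 = (42*(125*5))*46 = (42*625)*46 = 26250*46 = 1207500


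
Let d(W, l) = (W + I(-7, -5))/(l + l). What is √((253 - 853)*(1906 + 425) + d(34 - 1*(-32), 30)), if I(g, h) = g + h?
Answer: 3*I*√15539990/10 ≈ 1182.6*I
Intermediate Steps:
d(W, l) = (-12 + W)/(2*l) (d(W, l) = (W + (-7 - 5))/(l + l) = (W - 12)/((2*l)) = (-12 + W)*(1/(2*l)) = (-12 + W)/(2*l))
√((253 - 853)*(1906 + 425) + d(34 - 1*(-32), 30)) = √((253 - 853)*(1906 + 425) + (½)*(-12 + (34 - 1*(-32)))/30) = √(-600*2331 + (½)*(1/30)*(-12 + (34 + 32))) = √(-1398600 + (½)*(1/30)*(-12 + 66)) = √(-1398600 + (½)*(1/30)*54) = √(-1398600 + 9/10) = √(-13985991/10) = 3*I*√15539990/10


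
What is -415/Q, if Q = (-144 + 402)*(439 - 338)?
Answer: -415/26058 ≈ -0.015926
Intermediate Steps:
Q = 26058 (Q = 258*101 = 26058)
-415/Q = -415/26058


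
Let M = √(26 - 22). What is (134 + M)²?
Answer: 18496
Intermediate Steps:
M = 2 (M = √4 = 2)
(134 + M)² = (134 + 2)² = 136² = 18496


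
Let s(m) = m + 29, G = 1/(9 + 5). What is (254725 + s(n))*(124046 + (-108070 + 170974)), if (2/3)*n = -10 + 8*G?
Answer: 333365314050/7 ≈ 4.7624e+10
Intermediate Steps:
G = 1/14 ≈ 0.071429
n = -99/7 (n = 3*(-10 + 8*(1/14))/2 = 3*(-10 + 4/7)/2 = (3/2)*(-66/7) = -99/7 ≈ -14.143)
s(m) = 29 + m
(254725 + s(n))*(124046 + (-108070 + 170974)) = (254725 + (29 - 99/7))*(124046 + (-108070 + 170974)) = (254725 + 104/7)*(124046 + 62904) = (1783179/7)*186950 = 333365314050/7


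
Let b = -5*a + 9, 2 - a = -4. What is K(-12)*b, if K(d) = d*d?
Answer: -3024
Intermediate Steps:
a = 6 (a = 2 - 1*(-4) = 2 + 4 = 6)
b = -21 (b = -5*6 + 9 = -30 + 9 = -21)
K(d) = d**2
K(-12)*b = (-12)**2*(-21) = 144*(-21) = -3024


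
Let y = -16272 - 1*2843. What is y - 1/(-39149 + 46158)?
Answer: -133977036/7009 ≈ -19115.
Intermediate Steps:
y = -19115 (y = -16272 - 2843 = -19115)
y - 1/(-39149 + 46158) = -19115 - 1/(-39149 + 46158) = -19115 - 1/7009 = -133977036/7009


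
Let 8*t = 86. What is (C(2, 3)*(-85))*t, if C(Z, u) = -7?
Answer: 25585/4 ≈ 6396.3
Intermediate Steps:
t = 43/4 (t = (⅛)*86 = 43/4 ≈ 10.750)
(C(2, 3)*(-85))*t = -7*(-85)*(43/4) = 595*(43/4) = 25585/4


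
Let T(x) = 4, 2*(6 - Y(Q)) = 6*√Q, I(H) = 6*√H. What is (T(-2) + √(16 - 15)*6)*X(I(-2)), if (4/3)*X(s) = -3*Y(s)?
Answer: -135 + 135*2^(¾)*√3*√I/2 ≈ 4.0343 + 139.03*I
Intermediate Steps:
Y(Q) = 6 - 3*√Q
X(s) = -27/2 + 27*√s/4 (X(s) = 3*(-3*(6 - 3*√s))/4 = 3*(-18 + 9*√s)/4 = -27/2 + 27*√s/4)
(T(-2) + √(16 - 15)*6)*X(I(-2)) = (4 + √(16 - 15)*6)*(-27/2 + 27*√(6*√(-2))/4) = (4 + √1*6)*(-27/2 + 27*√(6*(I*√2))/4) = (4 + 1*6)*(-27/2 + 27*√(6*I*√2)/4) = (4 + 6)*(-27/2 + 27*(2^(¾)*√3*√I)/4) = 10*(-27/2 + 27*2^(¾)*√3*√I/4) = -135 + 135*2^(¾)*√3*√I/2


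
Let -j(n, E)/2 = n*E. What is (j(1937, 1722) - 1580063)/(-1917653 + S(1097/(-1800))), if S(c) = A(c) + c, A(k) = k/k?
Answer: 14851963800/3451774697 ≈ 4.3027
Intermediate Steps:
A(k) = 1
S(c) = 1 + c
j(n, E) = -2*E*n (j(n, E) = -2*n*E = -2*E*n)
(j(1937, 1722) - 1580063)/(-1917653 + S(1097/(-1800))) = (-2*1722*1937 - 1580063)/(-1917653 + (1 + 1097/(-1800))) = (-6671028 - 1580063)/(-1917653 + (1 + 1097*(-1/1800))) = -8251091/(-1917653 + (1 - 1097/1800)) = -8251091/(-1917653 + 703/1800) = -8251091/(-3451774697/1800) = -8251091*(-1800/3451774697) = 14851963800/3451774697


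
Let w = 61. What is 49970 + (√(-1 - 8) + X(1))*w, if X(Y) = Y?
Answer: 50031 + 183*I ≈ 50031.0 + 183.0*I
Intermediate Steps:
49970 + (√(-1 - 8) + X(1))*w = 49970 + (√(-1 - 8) + 1)*61 = 49970 + (√(-9) + 1)*61 = 49970 + (3*I + 1)*61 = 49970 + (1 + 3*I)*61 = 49970 + (61 + 183*I) = 50031 + 183*I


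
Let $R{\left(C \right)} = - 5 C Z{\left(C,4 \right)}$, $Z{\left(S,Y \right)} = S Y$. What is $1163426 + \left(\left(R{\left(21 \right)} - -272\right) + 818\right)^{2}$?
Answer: $60916326$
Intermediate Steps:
$R{\left(C \right)} = - 20 C^{2}$ ($R{\left(C \right)} = - 5 C C 4 = - 5 C 4 C = - 20 C^{2}$)
$1163426 + \left(\left(R{\left(21 \right)} - -272\right) + 818\right)^{2} = 1163426 + \left(\left(- 20 \cdot 21^{2} - -272\right) + 818\right)^{2} = 1163426 + \left(\left(\left(-20\right) 441 + 272\right) + 818\right)^{2} = 1163426 + \left(\left(-8820 + 272\right) + 818\right)^{2} = 1163426 + \left(-8548 + 818\right)^{2} = 1163426 + \left(-7730\right)^{2} = 1163426 + 59752900 = 60916326$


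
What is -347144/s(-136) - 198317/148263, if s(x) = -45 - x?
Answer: -7355236817/1927419 ≈ -3816.1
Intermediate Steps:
-347144/s(-136) - 198317/148263 = -347144/(-45 - 1*(-136)) - 198317/148263 = -347144/(-45 + 136) - 198317*1/148263 = -347144/91 - 198317/148263 = -347144*1/91 - 198317/148263 = -49592/13 - 198317/148263 = -7355236817/1927419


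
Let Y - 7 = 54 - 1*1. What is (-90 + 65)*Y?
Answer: -1500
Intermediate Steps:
Y = 60 (Y = 7 + (54 - 1*1) = 7 + (54 - 1) = 7 + 53 = 60)
(-90 + 65)*Y = (-90 + 65)*60 = -25*60 = -1500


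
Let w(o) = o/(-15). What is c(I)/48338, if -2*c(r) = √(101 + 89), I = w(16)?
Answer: -√190/96676 ≈ -0.00014258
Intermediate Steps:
w(o) = -o/15 (w(o) = o*(-1/15) = -o/15)
I = -16/15 (I = -1/15*16 = -16/15 ≈ -1.0667)
c(r) = -√190/2 (c(r) = -√(101 + 89)/2 = -√190/2)
c(I)/48338 = -√190/2/48338 = -√190/2*(1/48338) = -√190/96676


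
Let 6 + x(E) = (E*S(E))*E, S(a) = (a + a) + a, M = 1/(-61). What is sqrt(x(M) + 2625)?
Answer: 2*sqrt(9065564349)/3721 ≈ 51.176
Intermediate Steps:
M = -1/61 ≈ -0.016393
S(a) = 3*a (S(a) = 2*a + a = 3*a)
x(E) = -6 + 3*E**3 (x(E) = -6 + (E*(3*E))*E = -6 + (3*E**2)*E = -6 + 3*E**3)
sqrt(x(M) + 2625) = sqrt((-6 + 3*(-1/61)**3) + 2625) = sqrt((-6 + 3*(-1/226981)) + 2625) = sqrt((-6 - 3/226981) + 2625) = sqrt(-1361889/226981 + 2625) = sqrt(594463236/226981) = 2*sqrt(9065564349)/3721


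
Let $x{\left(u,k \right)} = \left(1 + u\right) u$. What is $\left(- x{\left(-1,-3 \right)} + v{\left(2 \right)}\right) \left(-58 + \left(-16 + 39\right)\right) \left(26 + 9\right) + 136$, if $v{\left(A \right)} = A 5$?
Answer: $-12114$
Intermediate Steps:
$v{\left(A \right)} = 5 A$
$x{\left(u,k \right)} = u \left(1 + u\right)$
$\left(- x{\left(-1,-3 \right)} + v{\left(2 \right)}\right) \left(-58 + \left(-16 + 39\right)\right) \left(26 + 9\right) + 136 = \left(- \left(-1\right) \left(1 - 1\right) + 5 \cdot 2\right) \left(-58 + \left(-16 + 39\right)\right) \left(26 + 9\right) + 136 = \left(- \left(-1\right) 0 + 10\right) \left(-58 + 23\right) 35 + 136 = \left(\left(-1\right) 0 + 10\right) \left(\left(-35\right) 35\right) + 136 = \left(0 + 10\right) \left(-1225\right) + 136 = 10 \left(-1225\right) + 136 = -12250 + 136 = -12114$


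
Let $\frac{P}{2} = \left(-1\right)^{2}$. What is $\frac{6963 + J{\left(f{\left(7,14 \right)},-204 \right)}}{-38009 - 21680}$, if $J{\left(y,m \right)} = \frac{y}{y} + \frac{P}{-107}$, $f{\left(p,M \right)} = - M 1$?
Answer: $- \frac{745146}{6386723} \approx -0.11667$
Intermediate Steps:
$P = 2$ ($P = 2 \left(-1\right)^{2} = 2 \cdot 1 = 2$)
$f{\left(p,M \right)} = - M$
$J{\left(y,m \right)} = \frac{105}{107}$ ($J{\left(y,m \right)} = \frac{y}{y} + \frac{2}{-107} = 1 + 2 \left(- \frac{1}{107}\right) = 1 - \frac{2}{107} = \frac{105}{107}$)
$\frac{6963 + J{\left(f{\left(7,14 \right)},-204 \right)}}{-38009 - 21680} = \frac{6963 + \frac{105}{107}}{-38009 - 21680} = \frac{745146}{107 \left(-59689\right)} = \frac{745146}{107} \left(- \frac{1}{59689}\right) = - \frac{745146}{6386723}$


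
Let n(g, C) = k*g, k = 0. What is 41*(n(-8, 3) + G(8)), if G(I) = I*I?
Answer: 2624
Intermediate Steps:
G(I) = I²
n(g, C) = 0 (n(g, C) = 0*g = 0)
41*(n(-8, 3) + G(8)) = 41*(0 + 8²) = 41*(0 + 64) = 41*64 = 2624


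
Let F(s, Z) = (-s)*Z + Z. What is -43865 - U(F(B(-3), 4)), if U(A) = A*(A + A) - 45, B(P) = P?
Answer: -44332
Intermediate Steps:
F(s, Z) = Z - Z*s (F(s, Z) = -Z*s + Z = Z - Z*s)
U(A) = -45 + 2*A**2 (U(A) = A*(2*A) - 45 = 2*A**2 - 45 = -45 + 2*A**2)
-43865 - U(F(B(-3), 4)) = -43865 - (-45 + 2*(4*(1 - 1*(-3)))**2) = -43865 - (-45 + 2*(4*(1 + 3))**2) = -43865 - (-45 + 2*(4*4)**2) = -43865 - (-45 + 2*16**2) = -43865 - (-45 + 2*256) = -43865 - (-45 + 512) = -43865 - 1*467 = -43865 - 467 = -44332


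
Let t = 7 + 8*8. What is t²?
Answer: 5041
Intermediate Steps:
t = 71 (t = 7 + 64 = 71)
t² = 71² = 5041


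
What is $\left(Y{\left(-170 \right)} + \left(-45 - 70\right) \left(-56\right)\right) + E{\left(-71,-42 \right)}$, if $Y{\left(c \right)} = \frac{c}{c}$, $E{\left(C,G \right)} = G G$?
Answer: $8205$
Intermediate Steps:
$E{\left(C,G \right)} = G^{2}$
$Y{\left(c \right)} = 1$
$\left(Y{\left(-170 \right)} + \left(-45 - 70\right) \left(-56\right)\right) + E{\left(-71,-42 \right)} = \left(1 + \left(-45 - 70\right) \left(-56\right)\right) + \left(-42\right)^{2} = \left(1 - -6440\right) + 1764 = \left(1 + 6440\right) + 1764 = 6441 + 1764 = 8205$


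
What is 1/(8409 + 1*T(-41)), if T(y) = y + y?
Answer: 1/8327 ≈ 0.00012009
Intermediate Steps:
T(y) = 2*y
1/(8409 + 1*T(-41)) = 1/(8409 + 1*(2*(-41))) = 1/(8409 + 1*(-82)) = 1/(8409 - 82) = 1/8327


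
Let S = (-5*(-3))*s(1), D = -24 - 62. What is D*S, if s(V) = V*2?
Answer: -2580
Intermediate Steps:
s(V) = 2*V
D = -86
S = 30 (S = (-5*(-3))*(2*1) = 15*2 = 30)
D*S = -86*30 = -2580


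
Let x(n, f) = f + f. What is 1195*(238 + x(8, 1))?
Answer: 286800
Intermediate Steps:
x(n, f) = 2*f
1195*(238 + x(8, 1)) = 1195*(238 + 2*1) = 1195*(238 + 2) = 1195*240 = 286800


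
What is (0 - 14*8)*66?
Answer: -7392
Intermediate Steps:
(0 - 14*8)*66 = (0 - 112)*66 = -112*66 = -7392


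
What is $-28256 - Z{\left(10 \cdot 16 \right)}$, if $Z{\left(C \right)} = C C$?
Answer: $-53856$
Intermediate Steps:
$Z{\left(C \right)} = C^{2}$
$-28256 - Z{\left(10 \cdot 16 \right)} = -28256 - \left(10 \cdot 16\right)^{2} = -28256 - 160^{2} = -28256 - 25600 = -53856$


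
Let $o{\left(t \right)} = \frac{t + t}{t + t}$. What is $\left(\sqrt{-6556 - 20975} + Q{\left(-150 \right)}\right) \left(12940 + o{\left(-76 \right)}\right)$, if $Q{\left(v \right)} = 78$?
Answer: $1009398 + 38823 i \sqrt{3059} \approx 1.0094 \cdot 10^{6} + 2.1472 \cdot 10^{6} i$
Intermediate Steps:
$o{\left(t \right)} = 1$ ($o{\left(t \right)} = \frac{2 t}{2 t} = 2 t \frac{1}{2 t} = 1$)
$\left(\sqrt{-6556 - 20975} + Q{\left(-150 \right)}\right) \left(12940 + o{\left(-76 \right)}\right) = \left(\sqrt{-6556 - 20975} + 78\right) \left(12940 + 1\right) = \left(\sqrt{-27531} + 78\right) 12941 = \left(3 i \sqrt{3059} + 78\right) 12941 = \left(78 + 3 i \sqrt{3059}\right) 12941 = 1009398 + 38823 i \sqrt{3059}$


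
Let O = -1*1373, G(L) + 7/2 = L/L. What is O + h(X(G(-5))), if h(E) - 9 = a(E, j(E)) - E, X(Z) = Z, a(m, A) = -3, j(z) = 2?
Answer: -2729/2 ≈ -1364.5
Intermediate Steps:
G(L) = -5/2 (G(L) = -7/2 + L/L = -7/2 + 1 = -5/2)
O = -1373
h(E) = 6 - E (h(E) = 9 + (-3 - E) = 6 - E)
O + h(X(G(-5))) = -1373 + (6 - 1*(-5/2)) = -1373 + (6 + 5/2) = -1373 + 17/2 = -2729/2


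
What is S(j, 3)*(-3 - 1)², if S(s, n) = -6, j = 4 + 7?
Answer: -96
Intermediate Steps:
j = 11
S(j, 3)*(-3 - 1)² = -6*(-3 - 1)² = -6*(-4)² = -6*16 = -96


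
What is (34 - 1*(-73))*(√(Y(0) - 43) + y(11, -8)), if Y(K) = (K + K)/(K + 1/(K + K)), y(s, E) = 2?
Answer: 214 + 107*I*√43 ≈ 214.0 + 701.65*I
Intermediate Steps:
Y(K) = 2*K/(K + 1/(2*K)) (Y(K) = (2*K)/(K + 1/(2*K)) = 2*K/(K + 1/(2*K)))
(34 - 1*(-73))*(√(Y(0) - 43) + y(11, -8)) = (34 - 1*(-73))*(√(4*0²/(1 + 2*0²) - 43) + 2) = (34 + 73)*(√(4*0/(1 + 2*0) - 43) + 2) = 107*(√(4*0/(1 + 0) - 43) + 2) = 107*(√(4*0/1 - 43) + 2) = 107*(√(4*0*1 - 43) + 2) = 107*(√(0 - 43) + 2) = 107*(√(-43) + 2) = 107*(I*√43 + 2) = 107*(2 + I*√43) = 214 + 107*I*√43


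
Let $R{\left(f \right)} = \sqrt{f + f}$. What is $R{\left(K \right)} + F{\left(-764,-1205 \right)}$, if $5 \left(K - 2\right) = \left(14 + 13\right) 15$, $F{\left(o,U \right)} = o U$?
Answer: $920620 + \sqrt{166} \approx 9.2063 \cdot 10^{5}$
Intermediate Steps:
$F{\left(o,U \right)} = U o$
$K = 83$ ($K = 2 + \frac{\left(14 + 13\right) 15}{5} = 2 + \frac{27 \cdot 15}{5} = 2 + \frac{1}{5} \cdot 405 = 2 + 81 = 83$)
$R{\left(f \right)} = \sqrt{2} \sqrt{f}$ ($R{\left(f \right)} = \sqrt{2 f} = \sqrt{2} \sqrt{f}$)
$R{\left(K \right)} + F{\left(-764,-1205 \right)} = \sqrt{2} \sqrt{83} - -920620 = \sqrt{166} + 920620 = 920620 + \sqrt{166}$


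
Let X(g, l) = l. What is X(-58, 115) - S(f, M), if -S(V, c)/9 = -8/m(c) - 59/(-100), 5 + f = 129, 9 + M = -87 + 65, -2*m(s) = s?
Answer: 358561/3100 ≈ 115.66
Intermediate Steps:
m(s) = -s/2
M = -31 (M = -9 + (-87 + 65) = -9 - 22 = -31)
f = 124 (f = -5 + 129 = 124)
S(V, c) = -531/100 - 144/c (S(V, c) = -9*(-8*(-2/c) - 59/(-100)) = -9*(-(-16)/c - 59*(-1/100)) = -9*(16/c + 59/100) = -9*(59/100 + 16/c) = -531/100 - 144/c)
X(-58, 115) - S(f, M) = 115 - (-531/100 - 144/(-31)) = 115 - (-531/100 - 144*(-1/31)) = 115 - (-531/100 + 144/31) = 115 - 1*(-2061/3100) = 115 + 2061/3100 = 358561/3100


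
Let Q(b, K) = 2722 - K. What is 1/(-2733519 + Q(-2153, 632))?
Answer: -1/2731429 ≈ -3.6611e-7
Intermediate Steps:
1/(-2733519 + Q(-2153, 632)) = 1/(-2733519 + (2722 - 1*632)) = 1/(-2733519 + (2722 - 632)) = 1/(-2733519 + 2090) = 1/(-2731429) = -1/2731429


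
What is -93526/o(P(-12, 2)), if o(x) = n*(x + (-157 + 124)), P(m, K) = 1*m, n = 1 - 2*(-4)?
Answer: 93526/405 ≈ 230.93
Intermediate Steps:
n = 9 (n = 1 + 8 = 9)
P(m, K) = m
o(x) = -297 + 9*x (o(x) = 9*(x + (-157 + 124)) = 9*(x - 33) = 9*(-33 + x) = -297 + 9*x)
-93526/o(P(-12, 2)) = -93526/(-297 + 9*(-12)) = -93526/(-297 - 108) = -93526/(-405) = -93526*(-1/405) = 93526/405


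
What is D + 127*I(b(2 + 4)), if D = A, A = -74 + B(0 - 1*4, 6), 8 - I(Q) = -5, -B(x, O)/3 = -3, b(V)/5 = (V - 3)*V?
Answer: 1586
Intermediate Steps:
b(V) = 5*V*(-3 + V) (b(V) = 5*((V - 3)*V) = 5*((-3 + V)*V) = 5*(V*(-3 + V)) = 5*V*(-3 + V))
B(x, O) = 9 (B(x, O) = -3*(-3) = 9)
I(Q) = 13 (I(Q) = 8 - 1*(-5) = 8 + 5 = 13)
A = -65 (A = -74 + 9 = -65)
D = -65
D + 127*I(b(2 + 4)) = -65 + 127*13 = -65 + 1651 = 1586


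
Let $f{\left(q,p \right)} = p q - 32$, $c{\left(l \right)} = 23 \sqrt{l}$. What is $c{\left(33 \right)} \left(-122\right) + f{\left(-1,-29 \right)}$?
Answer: $-3 - 2806 \sqrt{33} \approx -16122.0$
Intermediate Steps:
$f{\left(q,p \right)} = -32 + p q$
$c{\left(33 \right)} \left(-122\right) + f{\left(-1,-29 \right)} = 23 \sqrt{33} \left(-122\right) - 3 = - 2806 \sqrt{33} + \left(-32 + 29\right) = - 2806 \sqrt{33} - 3 = -3 - 2806 \sqrt{33}$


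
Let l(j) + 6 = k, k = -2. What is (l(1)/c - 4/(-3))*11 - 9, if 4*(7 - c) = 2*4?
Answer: -179/15 ≈ -11.933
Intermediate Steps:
l(j) = -8 (l(j) = -6 - 2 = -8)
c = 5 (c = 7 - 4/2 = 7 - ¼*8 = 7 - 2 = 5)
(l(1)/c - 4/(-3))*11 - 9 = (-8/5 - 4/(-3))*11 - 9 = (-8*⅕ - 4*(-⅓))*11 - 9 = (-8/5 + 4/3)*11 - 9 = -4/15*11 - 9 = -44/15 - 9 = -179/15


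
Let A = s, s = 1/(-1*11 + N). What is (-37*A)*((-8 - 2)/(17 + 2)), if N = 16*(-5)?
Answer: -370/1729 ≈ -0.21400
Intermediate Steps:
N = -80
s = -1/91 (s = 1/(-1*11 - 80) = 1/(-11 - 80) = 1/(-91) = -1/91 ≈ -0.010989)
A = -1/91 ≈ -0.010989
(-37*A)*((-8 - 2)/(17 + 2)) = (-37*(-1/91))*((-8 - 2)/(17 + 2)) = 37*(-10/19)/91 = 37*(-10*1/19)/91 = (37/91)*(-10/19) = -370/1729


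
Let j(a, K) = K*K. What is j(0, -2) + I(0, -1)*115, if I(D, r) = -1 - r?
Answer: 4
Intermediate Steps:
j(a, K) = K²
j(0, -2) + I(0, -1)*115 = (-2)² + (-1 - 1*(-1))*115 = 4 + (-1 + 1)*115 = 4 + 0*115 = 4 + 0 = 4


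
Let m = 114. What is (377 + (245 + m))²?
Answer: 541696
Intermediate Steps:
(377 + (245 + m))² = (377 + (245 + 114))² = (377 + 359)² = 736² = 541696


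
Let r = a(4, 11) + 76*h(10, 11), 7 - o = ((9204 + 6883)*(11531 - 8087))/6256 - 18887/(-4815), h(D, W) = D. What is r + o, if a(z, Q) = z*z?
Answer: -60825149693/7530660 ≈ -8077.0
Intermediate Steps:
a(z, Q) = z²
o = -66668941853/7530660 (o = 7 - (((9204 + 6883)*(11531 - 8087))/6256 - 18887/(-4815)) = 7 - ((16087*3444)*(1/6256) - 18887*(-1/4815)) = 7 - (55403628*(1/6256) + 18887/4815) = 7 - (13850907/1564 + 18887/4815) = 7 - 1*66721656473/7530660 = 7 - 66721656473/7530660 = -66668941853/7530660 ≈ -8853.0)
r = 776 (r = 4² + 76*10 = 16 + 760 = 776)
r + o = 776 - 66668941853/7530660 = -60825149693/7530660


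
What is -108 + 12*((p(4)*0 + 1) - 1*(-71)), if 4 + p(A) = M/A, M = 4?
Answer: 756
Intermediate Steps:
p(A) = -4 + 4/A
-108 + 12*((p(4)*0 + 1) - 1*(-71)) = -108 + 12*(((-4 + 4/4)*0 + 1) - 1*(-71)) = -108 + 12*(((-4 + 4*(¼))*0 + 1) + 71) = -108 + 12*(((-4 + 1)*0 + 1) + 71) = -108 + 12*((-3*0 + 1) + 71) = -108 + 12*((0 + 1) + 71) = -108 + 12*(1 + 71) = -108 + 12*72 = -108 + 864 = 756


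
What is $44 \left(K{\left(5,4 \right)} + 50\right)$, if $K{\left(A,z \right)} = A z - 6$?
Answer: $2816$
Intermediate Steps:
$K{\left(A,z \right)} = -6 + A z$
$44 \left(K{\left(5,4 \right)} + 50\right) = 44 \left(\left(-6 + 5 \cdot 4\right) + 50\right) = 44 \left(\left(-6 + 20\right) + 50\right) = 44 \left(14 + 50\right) = 44 \cdot 64 = 2816$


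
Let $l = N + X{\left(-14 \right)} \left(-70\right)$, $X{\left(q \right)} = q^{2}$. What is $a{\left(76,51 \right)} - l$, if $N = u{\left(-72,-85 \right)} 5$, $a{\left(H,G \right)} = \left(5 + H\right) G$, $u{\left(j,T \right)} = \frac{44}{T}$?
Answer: $\frac{303511}{17} \approx 17854.0$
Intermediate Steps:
$a{\left(H,G \right)} = G \left(5 + H\right)$
$N = - \frac{44}{17}$ ($N = \frac{44}{-85} \cdot 5 = 44 \left(- \frac{1}{85}\right) 5 = \left(- \frac{44}{85}\right) 5 = - \frac{44}{17} \approx -2.5882$)
$l = - \frac{233284}{17}$ ($l = - \frac{44}{17} + \left(-14\right)^{2} \left(-70\right) = - \frac{44}{17} + 196 \left(-70\right) = - \frac{44}{17} - 13720 = - \frac{233284}{17} \approx -13723.0$)
$a{\left(76,51 \right)} - l = 51 \left(5 + 76\right) - - \frac{233284}{17} = 51 \cdot 81 + \frac{233284}{17} = 4131 + \frac{233284}{17} = \frac{303511}{17}$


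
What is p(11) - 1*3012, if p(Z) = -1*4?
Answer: -3016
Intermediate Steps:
p(Z) = -4
p(11) - 1*3012 = -4 - 1*3012 = -4 - 3012 = -3016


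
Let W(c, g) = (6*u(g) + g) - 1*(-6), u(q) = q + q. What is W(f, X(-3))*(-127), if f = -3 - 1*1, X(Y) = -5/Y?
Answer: -10541/3 ≈ -3513.7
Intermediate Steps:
u(q) = 2*q
f = -4 (f = -3 - 1 = -4)
W(c, g) = 6 + 13*g (W(c, g) = (6*(2*g) + g) - 1*(-6) = (12*g + g) + 6 = 13*g + 6 = 6 + 13*g)
W(f, X(-3))*(-127) = (6 + 13*(-5/(-3)))*(-127) = (6 + 13*(-5*(-⅓)))*(-127) = (6 + 13*(5/3))*(-127) = (6 + 65/3)*(-127) = (83/3)*(-127) = -10541/3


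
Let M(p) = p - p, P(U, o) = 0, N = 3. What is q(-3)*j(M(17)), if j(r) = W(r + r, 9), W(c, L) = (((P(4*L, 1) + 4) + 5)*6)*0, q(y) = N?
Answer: 0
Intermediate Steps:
q(y) = 3
M(p) = 0
W(c, L) = 0 (W(c, L) = (((0 + 4) + 5)*6)*0 = ((4 + 5)*6)*0 = (9*6)*0 = 54*0 = 0)
j(r) = 0
q(-3)*j(M(17)) = 3*0 = 0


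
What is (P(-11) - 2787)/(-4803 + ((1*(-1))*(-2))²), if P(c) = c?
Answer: 2798/4799 ≈ 0.58304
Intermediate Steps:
(P(-11) - 2787)/(-4803 + ((1*(-1))*(-2))²) = (-11 - 2787)/(-4803 + ((1*(-1))*(-2))²) = -2798/(-4803 + (-1*(-2))²) = -2798/(-4803 + 2²) = -2798/(-4803 + 4) = -2798/(-4799) = -2798*(-1/4799) = 2798/4799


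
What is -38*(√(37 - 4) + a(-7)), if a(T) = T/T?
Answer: -38 - 38*√33 ≈ -256.29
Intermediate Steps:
a(T) = 1
-38*(√(37 - 4) + a(-7)) = -38*(√(37 - 4) + 1) = -38*(√33 + 1) = -38*(1 + √33) = -38 - 38*√33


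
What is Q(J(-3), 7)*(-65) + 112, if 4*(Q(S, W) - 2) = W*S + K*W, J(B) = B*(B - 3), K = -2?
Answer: -1838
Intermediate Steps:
J(B) = B*(-3 + B)
Q(S, W) = 2 - W/2 + S*W/4 (Q(S, W) = 2 + (W*S - 2*W)/4 = 2 + (S*W - 2*W)/4 = 2 + (-2*W + S*W)/4 = 2 + (-W/2 + S*W/4) = 2 - W/2 + S*W/4)
Q(J(-3), 7)*(-65) + 112 = (2 - ½*7 + (¼)*(-3*(-3 - 3))*7)*(-65) + 112 = (2 - 7/2 + (¼)*(-3*(-6))*7)*(-65) + 112 = (2 - 7/2 + (¼)*18*7)*(-65) + 112 = (2 - 7/2 + 63/2)*(-65) + 112 = 30*(-65) + 112 = -1950 + 112 = -1838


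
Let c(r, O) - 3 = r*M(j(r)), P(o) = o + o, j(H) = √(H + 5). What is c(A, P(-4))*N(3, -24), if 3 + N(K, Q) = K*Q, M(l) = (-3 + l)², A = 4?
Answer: -225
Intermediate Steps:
j(H) = √(5 + H)
P(o) = 2*o
N(K, Q) = -3 + K*Q
c(r, O) = 3 + r*(-3 + √(5 + r))²
c(A, P(-4))*N(3, -24) = (3 + 4*(-3 + √(5 + 4))²)*(-3 + 3*(-24)) = (3 + 4*(-3 + √9)²)*(-3 - 72) = (3 + 4*(-3 + 3)²)*(-75) = (3 + 4*0²)*(-75) = (3 + 4*0)*(-75) = (3 + 0)*(-75) = 3*(-75) = -225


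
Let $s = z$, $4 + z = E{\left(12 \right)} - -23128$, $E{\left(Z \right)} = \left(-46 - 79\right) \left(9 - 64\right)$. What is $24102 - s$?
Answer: $-5897$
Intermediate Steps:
$E{\left(Z \right)} = 6875$ ($E{\left(Z \right)} = \left(-125\right) \left(-55\right) = 6875$)
$z = 29999$ ($z = -4 + \left(6875 - -23128\right) = -4 + \left(6875 + 23128\right) = -4 + 30003 = 29999$)
$s = 29999$
$24102 - s = 24102 - 29999 = -5897$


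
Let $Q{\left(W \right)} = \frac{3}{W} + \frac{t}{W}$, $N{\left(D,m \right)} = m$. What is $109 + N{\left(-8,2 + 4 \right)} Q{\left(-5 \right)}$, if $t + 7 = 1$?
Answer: $\frac{563}{5} \approx 112.6$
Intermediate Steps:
$t = -6$ ($t = -7 + 1 = -6$)
$Q{\left(W \right)} = - \frac{3}{W}$ ($Q{\left(W \right)} = \frac{3}{W} - \frac{6}{W} = - \frac{3}{W}$)
$109 + N{\left(-8,2 + 4 \right)} Q{\left(-5 \right)} = 109 + \left(2 + 4\right) \left(- \frac{3}{-5}\right) = 109 + 6 \left(\left(-3\right) \left(- \frac{1}{5}\right)\right) = 109 + 6 \cdot \frac{3}{5} = 109 + \frac{18}{5} = \frac{563}{5}$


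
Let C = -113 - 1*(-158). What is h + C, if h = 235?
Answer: 280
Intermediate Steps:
C = 45 (C = -113 + 158 = 45)
h + C = 235 + 45 = 280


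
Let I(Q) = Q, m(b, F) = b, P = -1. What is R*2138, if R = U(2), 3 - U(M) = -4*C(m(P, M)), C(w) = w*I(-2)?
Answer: 23518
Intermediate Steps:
C(w) = -2*w (C(w) = w*(-2) = -2*w)
U(M) = 11 (U(M) = 3 - (-4)*(-2*(-1)) = 3 - (-4)*2 = 3 - 1*(-8) = 3 + 8 = 11)
R = 11
R*2138 = 11*2138 = 23518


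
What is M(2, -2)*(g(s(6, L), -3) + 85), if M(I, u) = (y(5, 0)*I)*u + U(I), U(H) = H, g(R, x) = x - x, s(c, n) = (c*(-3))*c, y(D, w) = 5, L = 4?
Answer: -1530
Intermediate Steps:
s(c, n) = -3*c² (s(c, n) = (-3*c)*c = -3*c²)
g(R, x) = 0
M(I, u) = I + 5*I*u (M(I, u) = (5*I)*u + I = 5*I*u + I = I + 5*I*u)
M(2, -2)*(g(s(6, L), -3) + 85) = (2*(1 + 5*(-2)))*(0 + 85) = (2*(1 - 10))*85 = (2*(-9))*85 = -18*85 = -1530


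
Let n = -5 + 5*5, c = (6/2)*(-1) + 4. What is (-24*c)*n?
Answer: -480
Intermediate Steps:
c = 1 (c = (6*(1/2))*(-1) + 4 = 3*(-1) + 4 = -3 + 4 = 1)
n = 20 (n = -5 + 25 = 20)
(-24*c)*n = -24*1*20 = -24*20 = -480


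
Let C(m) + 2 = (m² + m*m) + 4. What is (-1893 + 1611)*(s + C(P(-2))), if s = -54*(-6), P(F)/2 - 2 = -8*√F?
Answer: 187812 + 72192*I*√2 ≈ 1.8781e+5 + 1.0209e+5*I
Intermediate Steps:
P(F) = 4 - 16*√F (P(F) = 4 + 2*(-8*√F) = 4 - 16*√F)
C(m) = 2 + 2*m² (C(m) = -2 + ((m² + m*m) + 4) = -2 + ((m² + m²) + 4) = -2 + (2*m² + 4) = -2 + (4 + 2*m²) = 2 + 2*m²)
s = 324
(-1893 + 1611)*(s + C(P(-2))) = (-1893 + 1611)*(324 + (2 + 2*(4 - 16*I*√2)²)) = -282*(324 + (2 + 2*(4 - 16*I*√2)²)) = -282*(326 + 2*(4 - 16*I*√2)²) = -91932 - 564*(4 - 16*I*√2)²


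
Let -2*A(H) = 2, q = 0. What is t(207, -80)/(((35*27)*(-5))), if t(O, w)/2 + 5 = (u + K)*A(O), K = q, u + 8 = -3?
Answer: -4/1575 ≈ -0.0025397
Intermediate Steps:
u = -11 (u = -8 - 3 = -11)
A(H) = -1 (A(H) = -1/2*2 = -1)
K = 0
t(O, w) = 12 (t(O, w) = -10 + 2*((-11 + 0)*(-1)) = -10 + 2*(-11*(-1)) = -10 + 2*11 = -10 + 22 = 12)
t(207, -80)/(((35*27)*(-5))) = 12/(((35*27)*(-5))) = 12/((945*(-5))) = 12/(-4725) = 12*(-1/4725) = -4/1575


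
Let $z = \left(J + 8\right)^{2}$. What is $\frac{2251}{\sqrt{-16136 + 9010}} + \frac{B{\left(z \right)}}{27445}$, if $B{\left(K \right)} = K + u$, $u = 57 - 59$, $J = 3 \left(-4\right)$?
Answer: $\frac{14}{27445} - \frac{2251 i \sqrt{7126}}{7126} \approx 0.00051011 - 26.666 i$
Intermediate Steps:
$J = -12$
$u = -2$
$z = 16$ ($z = \left(-12 + 8\right)^{2} = \left(-4\right)^{2} = 16$)
$B{\left(K \right)} = -2 + K$ ($B{\left(K \right)} = K - 2 = -2 + K$)
$\frac{2251}{\sqrt{-16136 + 9010}} + \frac{B{\left(z \right)}}{27445} = \frac{2251}{\sqrt{-16136 + 9010}} + \frac{-2 + 16}{27445} = \frac{2251}{\sqrt{-7126}} + 14 \cdot \frac{1}{27445} = \frac{2251}{i \sqrt{7126}} + \frac{14}{27445} = 2251 \left(- \frac{i \sqrt{7126}}{7126}\right) + \frac{14}{27445} = - \frac{2251 i \sqrt{7126}}{7126} + \frac{14}{27445} = \frac{14}{27445} - \frac{2251 i \sqrt{7126}}{7126}$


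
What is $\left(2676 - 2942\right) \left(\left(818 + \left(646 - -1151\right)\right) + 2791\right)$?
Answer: $-1437996$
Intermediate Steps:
$\left(2676 - 2942\right) \left(\left(818 + \left(646 - -1151\right)\right) + 2791\right) = - 266 \left(\left(818 + \left(646 + 1151\right)\right) + 2791\right) = - 266 \left(\left(818 + 1797\right) + 2791\right) = - 266 \left(2615 + 2791\right) = \left(-266\right) 5406 = -1437996$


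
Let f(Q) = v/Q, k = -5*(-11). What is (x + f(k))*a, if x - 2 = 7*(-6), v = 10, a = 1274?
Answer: -558012/11 ≈ -50728.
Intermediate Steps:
k = 55
x = -40 (x = 2 + 7*(-6) = 2 - 42 = -40)
f(Q) = 10/Q
(x + f(k))*a = (-40 + 10/55)*1274 = (-40 + 10*(1/55))*1274 = (-40 + 2/11)*1274 = -438/11*1274 = -558012/11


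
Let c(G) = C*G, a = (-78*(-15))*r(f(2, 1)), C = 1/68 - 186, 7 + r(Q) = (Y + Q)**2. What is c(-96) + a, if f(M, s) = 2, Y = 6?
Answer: 1437258/17 ≈ 84545.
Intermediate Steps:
r(Q) = -7 + (6 + Q)**2
C = -12647/68 (C = 1/68 - 186 = -12647/68 ≈ -185.99)
a = 66690 (a = (-78*(-15))*(-7 + (6 + 2)**2) = 1170*(-7 + 8**2) = 1170*(-7 + 64) = 1170*57 = 66690)
c(G) = -12647*G/68
c(-96) + a = -12647/68*(-96) + 66690 = 303528/17 + 66690 = 1437258/17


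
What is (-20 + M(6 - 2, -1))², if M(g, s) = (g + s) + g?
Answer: 169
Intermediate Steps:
M(g, s) = s + 2*g
(-20 + M(6 - 2, -1))² = (-20 + (-1 + 2*(6 - 2)))² = (-20 + (-1 + 2*4))² = (-20 + (-1 + 8))² = (-20 + 7)² = (-13)² = 169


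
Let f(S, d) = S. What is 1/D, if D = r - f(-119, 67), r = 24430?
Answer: 1/24549 ≈ 4.0735e-5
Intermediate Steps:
D = 24549 (D = 24430 - 1*(-119) = 24430 + 119 = 24549)
1/D = 1/24549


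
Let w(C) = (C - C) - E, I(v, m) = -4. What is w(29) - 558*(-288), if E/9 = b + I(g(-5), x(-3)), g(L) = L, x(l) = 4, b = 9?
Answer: 160659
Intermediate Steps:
E = 45 (E = 9*(9 - 4) = 9*5 = 45)
w(C) = -45 (w(C) = (C - C) - 1*45 = 0 - 45 = -45)
w(29) - 558*(-288) = -45 - 558*(-288) = -45 + 160704 = 160659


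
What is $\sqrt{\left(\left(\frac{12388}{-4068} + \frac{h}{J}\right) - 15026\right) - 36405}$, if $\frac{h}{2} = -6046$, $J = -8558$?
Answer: $\frac{i \sqrt{108223785581151878}}{1450581} \approx 226.79 i$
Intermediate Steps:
$h = -12092$ ($h = 2 \left(-6046\right) = -12092$)
$\sqrt{\left(\left(\frac{12388}{-4068} + \frac{h}{J}\right) - 15026\right) - 36405} = \sqrt{\left(\left(\frac{12388}{-4068} - \frac{12092}{-8558}\right) - 15026\right) - 36405} = \sqrt{\left(\left(12388 \left(- \frac{1}{4068}\right) - - \frac{6046}{4279}\right) - 15026\right) - 36405} = \sqrt{\left(\left(- \frac{3097}{1017} + \frac{6046}{4279}\right) - 15026\right) - 36405} = \sqrt{\left(- \frac{7103281}{4351743} - 15026\right) - 36405} = \sqrt{- \frac{65396393599}{4351743} - 36405} = \sqrt{- \frac{223821597514}{4351743}} = \frac{i \sqrt{108223785581151878}}{1450581}$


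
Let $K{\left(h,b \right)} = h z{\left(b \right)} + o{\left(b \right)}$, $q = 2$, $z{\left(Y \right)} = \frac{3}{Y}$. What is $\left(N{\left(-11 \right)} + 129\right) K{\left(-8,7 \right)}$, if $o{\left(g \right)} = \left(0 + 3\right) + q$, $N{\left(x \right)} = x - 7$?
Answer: $\frac{1221}{7} \approx 174.43$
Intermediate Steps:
$N{\left(x \right)} = -7 + x$
$o{\left(g \right)} = 5$ ($o{\left(g \right)} = \left(0 + 3\right) + 2 = 3 + 2 = 5$)
$K{\left(h,b \right)} = 5 + \frac{3 h}{b}$ ($K{\left(h,b \right)} = h \frac{3}{b} + 5 = \frac{3 h}{b} + 5 = 5 + \frac{3 h}{b}$)
$\left(N{\left(-11 \right)} + 129\right) K{\left(-8,7 \right)} = \left(\left(-7 - 11\right) + 129\right) \left(5 + 3 \left(-8\right) \frac{1}{7}\right) = \left(-18 + 129\right) \left(5 + 3 \left(-8\right) \frac{1}{7}\right) = 111 \left(5 - \frac{24}{7}\right) = 111 \cdot \frac{11}{7} = \frac{1221}{7}$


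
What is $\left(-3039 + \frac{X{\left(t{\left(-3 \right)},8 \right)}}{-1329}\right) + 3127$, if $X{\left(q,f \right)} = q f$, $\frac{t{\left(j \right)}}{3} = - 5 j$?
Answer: $\frac{38864}{443} \approx 87.729$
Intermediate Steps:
$t{\left(j \right)} = - 15 j$ ($t{\left(j \right)} = 3 \left(- 5 j\right) = - 15 j$)
$X{\left(q,f \right)} = f q$
$\left(-3039 + \frac{X{\left(t{\left(-3 \right)},8 \right)}}{-1329}\right) + 3127 = \left(-3039 + \frac{8 \left(\left(-15\right) \left(-3\right)\right)}{-1329}\right) + 3127 = \left(-3039 + 8 \cdot 45 \left(- \frac{1}{1329}\right)\right) + 3127 = \left(-3039 + 360 \left(- \frac{1}{1329}\right)\right) + 3127 = \left(-3039 - \frac{120}{443}\right) + 3127 = - \frac{1346397}{443} + 3127 = \frac{38864}{443}$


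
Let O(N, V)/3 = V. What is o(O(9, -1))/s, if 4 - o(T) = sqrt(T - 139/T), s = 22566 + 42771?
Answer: 4/65337 - sqrt(390)/196011 ≈ -3.9531e-5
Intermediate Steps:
O(N, V) = 3*V
s = 65337
o(T) = 4 - sqrt(T - 139/T)
o(O(9, -1))/s = (4 - sqrt(3*(-1) - 139/(3*(-1))))/65337 = (4 - sqrt(-3 - 139/(-3)))*(1/65337) = (4 - sqrt(-3 - 139*(-1/3)))*(1/65337) = (4 - sqrt(-3 + 139/3))*(1/65337) = (4 - sqrt(130/3))*(1/65337) = (4 - sqrt(390)/3)*(1/65337) = 4/65337 - sqrt(390)/196011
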